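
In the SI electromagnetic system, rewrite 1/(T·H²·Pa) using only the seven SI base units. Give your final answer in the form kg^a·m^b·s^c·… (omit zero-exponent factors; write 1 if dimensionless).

T = kg·s⁻²·A⁻¹.
So T⁻¹ = kg⁻¹·s²·A.
H = kg·m²·s⁻²·A⁻².
So H⁻² = kg⁻²·m⁻⁴·s⁴·A⁴.
Pa = kg·m⁻¹·s⁻².
So Pa⁻¹ = kg⁻¹·m·s².
Combining: T⁻¹·H⁻²·Pa⁻¹ = (kg⁻¹·s²·A) · (kg⁻²·m⁻⁴·s⁴·A⁴) · (kg⁻¹·m·s²) = kg⁻⁴·m⁻³·s⁸·A⁵.

kg⁻⁴·m⁻³·s⁸·A⁵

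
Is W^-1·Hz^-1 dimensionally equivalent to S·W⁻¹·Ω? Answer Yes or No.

No

Left side:
  W = kg·m²·s⁻³.
  So W⁻¹ = kg⁻¹·m⁻²·s³.
  Hz = s⁻¹.
  So Hz⁻¹ = s.
  Combining: W⁻¹·Hz⁻¹ = (kg⁻¹·m⁻²·s³) · s = kg⁻¹·m⁻²·s⁴.
Right side:
  S = 1/Ω (conductance is reciprocal resistance),
      = kg⁻¹·m⁻²·s³·A².
  W = J/s (power = energy per time),
      = kg·m²·s⁻³.
  So W⁻¹ = kg⁻¹·m⁻²·s³.
  Ω = V/A (resistance = voltage per current),
      = kg·m²·s⁻³·A⁻².
  Combining: S·W⁻¹·Ω = (kg⁻¹·m⁻²·s³·A²) · (kg⁻¹·m⁻²·s³) · (kg·m²·s⁻³·A⁻²) = kg⁻¹·m⁻²·s³.
Left is kg⁻¹·m⁻²·s⁴; right is kg⁻¹·m⁻²·s³ — different.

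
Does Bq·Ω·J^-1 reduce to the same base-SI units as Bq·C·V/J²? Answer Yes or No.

Left side:
  Bq = 1/s = s⁻¹ (activity is decays per second).
  Ω = V/A (resistance = voltage per current),
      = kg·m²·s⁻³·A⁻².
  J = N·m (work = force × distance),
      = kg·m²·s⁻².
  So J⁻¹ = kg⁻¹·m⁻²·s².
  Combining: Bq·Ω·J⁻¹ = s⁻¹ · (kg·m²·s⁻³·A⁻²) · (kg⁻¹·m⁻²·s²) = s⁻²·A⁻².
Right side:
  Bq = s⁻¹.
  J = kg·m²·s⁻².
  So J⁻² = kg⁻²·m⁻⁴·s⁴.
  C = s·A.
  V = kg·m²·s⁻³·A⁻¹.
  Combining: Bq·J⁻²·C·V = s⁻¹ · (kg⁻²·m⁻⁴·s⁴) · (s·A) · (kg·m²·s⁻³·A⁻¹) = kg⁻¹·m⁻²·s.
Left is s⁻²·A⁻²; right is kg⁻¹·m⁻²·s — different.

No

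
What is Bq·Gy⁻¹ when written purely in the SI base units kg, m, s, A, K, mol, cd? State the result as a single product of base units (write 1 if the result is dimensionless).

Bq = 1/s = s⁻¹ (activity is decays per second).
Gy = J/kg (absorbed dose = energy per mass),
    = m²·s⁻².
So Gy⁻¹ = m⁻²·s².
Combining: Bq·Gy⁻¹ = s⁻¹ · (m⁻²·s²) = m⁻²·s.

m⁻²·s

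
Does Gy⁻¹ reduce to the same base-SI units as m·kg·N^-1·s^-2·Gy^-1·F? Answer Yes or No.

No

Left side:
  Gy = J/kg (absorbed dose = energy per mass),
      = m²·s⁻².
  So Gy⁻¹ = m⁻²·s².
Right side:
  N = kg·m·s⁻².
  So N⁻¹ = kg⁻¹·m⁻¹·s².
  Gy = m²·s⁻².
  So Gy⁻¹ = m⁻²·s².
  F = kg⁻¹·m⁻²·s⁴·A².
  Combining: m·kg·N⁻¹·s⁻²·Gy⁻¹·F = m · kg · (kg⁻¹·m⁻¹·s²) · s⁻² · (m⁻²·s²) · (kg⁻¹·m⁻²·s⁴·A²) = kg⁻¹·m⁻⁴·s⁶·A².
Left is m⁻²·s²; right is kg⁻¹·m⁻⁴·s⁶·A² — different.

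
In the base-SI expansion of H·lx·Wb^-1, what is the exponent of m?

-2

H = Wb/A (inductance = flux per current),
    = kg·m²·s⁻²·A⁻².
lx = lm/m² (illuminance = luminous flux per area),
    = m⁻²·cd.
Wb = V·s (flux: a volt is a weber per second),
    = kg·m²·s⁻²·A⁻¹.
So Wb⁻¹ = kg⁻¹·m⁻²·s²·A.
Combining: H·lx·Wb⁻¹ = (kg·m²·s⁻²·A⁻²) · (m⁻²·cd) · (kg⁻¹·m⁻²·s²·A) = m⁻²·A⁻¹·cd.
The exponent of m is -2.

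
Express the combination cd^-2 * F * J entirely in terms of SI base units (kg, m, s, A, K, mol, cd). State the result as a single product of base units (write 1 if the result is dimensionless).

F = C/V (capacitance = charge per voltage),
    = A·s/(kg·m²·s⁻³·A⁻¹) (substituting C and V),
    = kg⁻¹·m⁻²·s⁴·A².
J = N·m (work = force × distance),
    = kg·m²·s⁻².
Combining: cd⁻²·F·J = cd⁻² · (kg⁻¹·m⁻²·s⁴·A²) · (kg·m²·s⁻²) = s²·A²·cd⁻².

s²·A²·cd⁻²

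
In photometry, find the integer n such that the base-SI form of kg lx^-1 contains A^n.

0

lx = m⁻²·cd.
So lx⁻¹ = m²·cd⁻¹.
Combining: kg·lx⁻¹ = kg · (m²·cd⁻¹) = kg·m²·cd⁻¹.
The exponent of A is 0.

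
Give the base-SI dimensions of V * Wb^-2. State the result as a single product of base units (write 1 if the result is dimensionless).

kg⁻¹·m⁻²·s·A

V = kg·m²·s⁻³·A⁻¹.
Wb = kg·m²·s⁻²·A⁻¹.
So Wb⁻² = kg⁻²·m⁻⁴·s⁴·A².
Combining: V·Wb⁻² = (kg·m²·s⁻³·A⁻¹) · (kg⁻²·m⁻⁴·s⁴·A²) = kg⁻¹·m⁻²·s·A.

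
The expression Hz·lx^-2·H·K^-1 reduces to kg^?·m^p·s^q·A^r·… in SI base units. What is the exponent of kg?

Hz = s⁻¹.
lx = m⁻²·cd.
So lx⁻² = m⁴·cd⁻².
H = kg·m²·s⁻²·A⁻².
Combining: Hz·lx⁻²·H·K⁻¹ = s⁻¹ · (m⁴·cd⁻²) · (kg·m²·s⁻²·A⁻²) · K⁻¹ = kg·m⁶·s⁻³·A⁻²·K⁻¹·cd⁻².
The exponent of kg is 1.

1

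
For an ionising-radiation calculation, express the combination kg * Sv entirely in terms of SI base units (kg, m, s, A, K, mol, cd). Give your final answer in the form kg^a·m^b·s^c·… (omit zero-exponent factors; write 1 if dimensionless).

kg·m²·s⁻²

Sv = J/kg (equivalent dose = energy per mass),
    = m²·s⁻².
Combining: kg·Sv = kg · (m²·s⁻²) = kg·m²·s⁻².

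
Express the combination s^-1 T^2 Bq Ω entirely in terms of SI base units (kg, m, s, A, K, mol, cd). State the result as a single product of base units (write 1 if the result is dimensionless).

T = kg·s⁻²·A⁻¹.
So T² = kg²·s⁻⁴·A⁻².
Bq = s⁻¹.
Ω = kg·m²·s⁻³·A⁻².
Combining: s⁻¹·T²·Bq·Ω = s⁻¹ · (kg²·s⁻⁴·A⁻²) · s⁻¹ · (kg·m²·s⁻³·A⁻²) = kg³·m²·s⁻⁹·A⁻⁴.

kg³·m²·s⁻⁹·A⁻⁴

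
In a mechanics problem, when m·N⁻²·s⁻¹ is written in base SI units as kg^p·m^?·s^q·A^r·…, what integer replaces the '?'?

-1

N = kg·m·s⁻².
So N⁻² = kg⁻²·m⁻²·s⁴.
Combining: m·N⁻²·s⁻¹ = m · (kg⁻²·m⁻²·s⁴) · s⁻¹ = kg⁻²·m⁻¹·s³.
The exponent of m is -1.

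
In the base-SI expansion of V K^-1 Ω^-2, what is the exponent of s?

V = W/A (potential = power per current),
    = kg·m²·s⁻³·A⁻¹.
Ω = V/A (resistance = voltage per current),
    = kg·m²·s⁻³·A⁻².
So Ω⁻² = kg⁻²·m⁻⁴·s⁶·A⁴.
Combining: V·K⁻¹·Ω⁻² = (kg·m²·s⁻³·A⁻¹) · K⁻¹ · (kg⁻²·m⁻⁴·s⁶·A⁴) = kg⁻¹·m⁻²·s³·A³·K⁻¹.
The exponent of s is 3.

3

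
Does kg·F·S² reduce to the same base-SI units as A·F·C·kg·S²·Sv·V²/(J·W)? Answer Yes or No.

No

Left side:
  F = C/V (capacitance = charge per voltage),
      = A·s/(kg·m²·s⁻³·A⁻¹) (substituting C and V),
      = kg⁻¹·m⁻²·s⁴·A².
  S = 1/Ω (conductance is reciprocal resistance),
      = kg⁻¹·m⁻²·s³·A².
  So S² = kg⁻²·m⁻⁴·s⁶·A⁴.
  Combining: kg·F·S² = kg · (kg⁻¹·m⁻²·s⁴·A²) · (kg⁻²·m⁻⁴·s⁶·A⁴) = kg⁻²·m⁻⁶·s¹⁰·A⁶.
Right side:
  F = C/V (capacitance = charge per voltage),
      = A·s/(kg·m²·s⁻³·A⁻¹) (substituting C and V),
      = kg⁻¹·m⁻²·s⁴·A².
  C = A·s = s·A (charge = current × time).
  S = 1/Ω (conductance is reciprocal resistance),
      = kg⁻¹·m⁻²·s³·A².
  So S² = kg⁻²·m⁻⁴·s⁶·A⁴.
  J = N·m (work = force × distance),
      = kg·m²·s⁻².
  So J⁻¹ = kg⁻¹·m⁻²·s².
  Sv = J/kg (equivalent dose = energy per mass),
      = m²·s⁻².
  V = W/A (potential = power per current),
      = kg·m²·s⁻³·A⁻¹.
  So V² = kg²·m⁴·s⁻⁶·A⁻².
  W = J/s (power = energy per time),
      = kg·m²·s⁻³.
  So W⁻¹ = kg⁻¹·m⁻²·s³.
  Combining: A·F·C·kg·S²·J⁻¹·Sv·V²·W⁻¹ = A · (kg⁻¹·m⁻²·s⁴·A²) · (s·A) · kg · (kg⁻²·m⁻⁴·s⁶·A⁴) · (kg⁻¹·m⁻²·s²) · (m²·s⁻²) · (kg²·m⁴·s⁻⁶·A⁻²) · (kg⁻¹·m⁻²·s³) = kg⁻²·m⁻⁴·s⁸·A⁶.
Left is kg⁻²·m⁻⁶·s¹⁰·A⁶; right is kg⁻²·m⁻⁴·s⁸·A⁶ — different.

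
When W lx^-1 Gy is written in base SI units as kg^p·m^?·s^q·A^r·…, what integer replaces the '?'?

6

W = kg·m²·s⁻³.
lx = m⁻²·cd.
So lx⁻¹ = m²·cd⁻¹.
Gy = m²·s⁻².
Combining: W·lx⁻¹·Gy = (kg·m²·s⁻³) · (m²·cd⁻¹) · (m²·s⁻²) = kg·m⁶·s⁻⁵·cd⁻¹.
The exponent of m is 6.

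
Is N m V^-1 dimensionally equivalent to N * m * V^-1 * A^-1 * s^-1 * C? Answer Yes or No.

Yes

Left side:
  N = kg·m·s⁻².
  V = kg·m²·s⁻³·A⁻¹.
  So V⁻¹ = kg⁻¹·m⁻²·s³·A.
  Combining: N·m·V⁻¹ = (kg·m·s⁻²) · m · (kg⁻¹·m⁻²·s³·A) = s·A.
Right side:
  N = kg·m/s² = kg·m·s⁻² (force = mass × acceleration).
  V = W/A (potential = power per current),
      = kg·m²·s⁻³·A⁻¹.
  So V⁻¹ = kg⁻¹·m⁻²·s³·A.
  C = A·s = s·A (charge = current × time).
  Combining: N·m·V⁻¹·A⁻¹·s⁻¹·C = (kg·m·s⁻²) · m · (kg⁻¹·m⁻²·s³·A) · A⁻¹ · s⁻¹ · (s·A) = s·A.
Both reduce to s·A.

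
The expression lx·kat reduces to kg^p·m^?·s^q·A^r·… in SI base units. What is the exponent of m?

lx = m⁻²·cd.
kat = s⁻¹·mol.
Combining: lx·kat = (m⁻²·cd) · (s⁻¹·mol) = m⁻²·s⁻¹·mol·cd.
The exponent of m is -2.

-2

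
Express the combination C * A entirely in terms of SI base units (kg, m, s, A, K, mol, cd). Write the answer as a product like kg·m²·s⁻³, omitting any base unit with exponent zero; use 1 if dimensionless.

C = s·A.
Combining: C·A = (s·A) · A = s·A².

s·A²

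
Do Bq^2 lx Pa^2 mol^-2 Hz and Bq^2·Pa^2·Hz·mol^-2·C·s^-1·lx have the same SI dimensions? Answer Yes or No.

Left side:
  Bq = 1/s = s⁻¹ (activity is decays per second).
  So Bq² = s⁻².
  lx = lm/m² (illuminance = luminous flux per area),
      = m⁻²·cd.
  Pa = N/m² (pressure = force per area),
      = kg·m⁻¹·s⁻².
  So Pa² = kg²·m⁻²·s⁻⁴.
  Hz = 1/s = s⁻¹ (frequency is cycles per second).
  Combining: Bq²·lx·Pa²·mol⁻²·Hz = s⁻² · (m⁻²·cd) · (kg²·m⁻²·s⁻⁴) · mol⁻² · s⁻¹ = kg²·m⁻⁴·s⁻⁷·mol⁻²·cd.
Right side:
  Bq = s⁻¹.
  So Bq² = s⁻².
  Pa = kg·m⁻¹·s⁻².
  So Pa² = kg²·m⁻²·s⁻⁴.
  Hz = s⁻¹.
  C = s·A.
  lx = m⁻²·cd.
  Combining: Bq²·Pa²·Hz·mol⁻²·C·s⁻¹·lx = s⁻² · (kg²·m⁻²·s⁻⁴) · s⁻¹ · mol⁻² · (s·A) · s⁻¹ · (m⁻²·cd) = kg²·m⁻⁴·s⁻⁷·A·mol⁻²·cd.
Left is kg²·m⁻⁴·s⁻⁷·mol⁻²·cd; right is kg²·m⁻⁴·s⁻⁷·A·mol⁻²·cd — different.

No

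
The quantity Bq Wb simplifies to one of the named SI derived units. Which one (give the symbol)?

V

Bq = 1/s = s⁻¹ (activity is decays per second).
Wb = V·s (flux: a volt is a weber per second),
    = kg·m²·s⁻²·A⁻¹.
Combining: Bq·Wb = s⁻¹ · (kg·m²·s⁻²·A⁻¹) = kg·m²·s⁻³·A⁻¹.
kg·m²·s⁻³·A⁻¹ is the base-SI form of the volt.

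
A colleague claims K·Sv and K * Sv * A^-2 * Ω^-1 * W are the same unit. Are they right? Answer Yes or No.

Left side:
  Sv = m²·s⁻².
  Combining: K·Sv = K · (m²·s⁻²) = m²·s⁻²·K.
Right side:
  Sv = J/kg (equivalent dose = energy per mass),
      = m²·s⁻².
  Ω = V/A (resistance = voltage per current),
      = kg·m²·s⁻³·A⁻².
  So Ω⁻¹ = kg⁻¹·m⁻²·s³·A².
  W = J/s (power = energy per time),
      = kg·m²·s⁻³.
  Combining: K·Sv·A⁻²·Ω⁻¹·W = K · (m²·s⁻²) · A⁻² · (kg⁻¹·m⁻²·s³·A²) · (kg·m²·s⁻³) = m²·s⁻²·K.
Both reduce to m²·s⁻²·K.

Yes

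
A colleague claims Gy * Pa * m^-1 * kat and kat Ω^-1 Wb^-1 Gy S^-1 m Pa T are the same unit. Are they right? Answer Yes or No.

Yes

Left side:
  Gy = m²·s⁻².
  Pa = kg·m⁻¹·s⁻².
  kat = s⁻¹·mol.
  Combining: Gy·Pa·m⁻¹·kat = (m²·s⁻²) · (kg·m⁻¹·s⁻²) · m⁻¹ · (s⁻¹·mol) = kg·s⁻⁵·mol.
Right side:
  kat = s⁻¹·mol.
  Ω = kg·m²·s⁻³·A⁻².
  So Ω⁻¹ = kg⁻¹·m⁻²·s³·A².
  Wb = kg·m²·s⁻²·A⁻¹.
  So Wb⁻¹ = kg⁻¹·m⁻²·s²·A.
  Gy = m²·s⁻².
  S = kg⁻¹·m⁻²·s³·A².
  So S⁻¹ = kg·m²·s⁻³·A⁻².
  Pa = kg·m⁻¹·s⁻².
  T = kg·s⁻²·A⁻¹.
  Combining: kat·Ω⁻¹·Wb⁻¹·Gy·S⁻¹·m·Pa·T = (s⁻¹·mol) · (kg⁻¹·m⁻²·s³·A²) · (kg⁻¹·m⁻²·s²·A) · (m²·s⁻²) · (kg·m²·s⁻³·A⁻²) · m · (kg·m⁻¹·s⁻²) · (kg·s⁻²·A⁻¹) = kg·s⁻⁵·mol.
Both reduce to kg·s⁻⁵·mol.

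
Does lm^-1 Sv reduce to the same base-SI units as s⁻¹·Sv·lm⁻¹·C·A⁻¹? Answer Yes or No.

Yes

Left side:
  lm = cd·sr = cd (luminous flux; sr is dimensionless).
  So lm⁻¹ = cd⁻¹.
  Sv = J/kg (equivalent dose = energy per mass),
      = m²·s⁻².
  Combining: lm⁻¹·Sv = cd⁻¹ · (m²·s⁻²) = m²·s⁻²·cd⁻¹.
Right side:
  Sv = J/kg (equivalent dose = energy per mass),
      = m²·s⁻².
  lm = cd·sr = cd (luminous flux; sr is dimensionless).
  So lm⁻¹ = cd⁻¹.
  C = A·s = s·A (charge = current × time).
  Combining: s⁻¹·Sv·lm⁻¹·C·A⁻¹ = s⁻¹ · (m²·s⁻²) · cd⁻¹ · (s·A) · A⁻¹ = m²·s⁻²·cd⁻¹.
Both reduce to m²·s⁻²·cd⁻¹.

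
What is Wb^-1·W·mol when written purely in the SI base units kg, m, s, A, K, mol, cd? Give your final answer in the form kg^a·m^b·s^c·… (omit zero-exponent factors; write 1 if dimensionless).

Wb = kg·m²·s⁻²·A⁻¹.
So Wb⁻¹ = kg⁻¹·m⁻²·s²·A.
W = kg·m²·s⁻³.
Combining: Wb⁻¹·W·mol = (kg⁻¹·m⁻²·s²·A) · (kg·m²·s⁻³) · mol = s⁻¹·A·mol.

s⁻¹·A·mol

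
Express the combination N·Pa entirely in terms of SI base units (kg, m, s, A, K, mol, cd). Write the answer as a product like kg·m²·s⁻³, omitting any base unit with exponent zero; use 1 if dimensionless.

N = kg·m/s² = kg·m·s⁻² (force = mass × acceleration).
Pa = N/m² (pressure = force per area),
    = kg·m⁻¹·s⁻².
Combining: N·Pa = (kg·m·s⁻²) · (kg·m⁻¹·s⁻²) = kg²·s⁻⁴.

kg²·s⁻⁴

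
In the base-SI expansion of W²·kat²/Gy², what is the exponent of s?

-4

W = J/s (power = energy per time),
    = kg·m²·s⁻³.
So W² = kg²·m⁴·s⁻⁶.
kat = mol/s = s⁻¹·mol (catalytic activity).
So kat² = s⁻²·mol².
Gy = J/kg (absorbed dose = energy per mass),
    = m²·s⁻².
So Gy⁻² = m⁻⁴·s⁴.
Combining: W²·kat²·Gy⁻² = (kg²·m⁴·s⁻⁶) · (s⁻²·mol²) · (m⁻⁴·s⁴) = kg²·s⁻⁴·mol².
The exponent of s is -4.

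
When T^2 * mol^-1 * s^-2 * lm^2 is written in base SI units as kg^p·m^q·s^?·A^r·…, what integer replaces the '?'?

T = kg·s⁻²·A⁻¹.
So T² = kg²·s⁻⁴·A⁻².
lm = cd.
So lm² = cd².
Combining: T²·mol⁻¹·s⁻²·lm² = (kg²·s⁻⁴·A⁻²) · mol⁻¹ · s⁻² · cd² = kg²·s⁻⁶·A⁻²·mol⁻¹·cd².
The exponent of s is -6.

-6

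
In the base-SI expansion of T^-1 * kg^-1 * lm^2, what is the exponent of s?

T = Wb/m² (flux density = flux per area),
    = kg·s⁻²·A⁻¹.
So T⁻¹ = kg⁻¹·s²·A.
lm = cd·sr = cd (luminous flux; sr is dimensionless).
So lm² = cd².
Combining: T⁻¹·kg⁻¹·lm² = (kg⁻¹·s²·A) · kg⁻¹ · cd² = kg⁻²·s²·A·cd².
The exponent of s is 2.

2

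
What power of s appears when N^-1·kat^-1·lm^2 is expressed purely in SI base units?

3

N = kg·m·s⁻².
So N⁻¹ = kg⁻¹·m⁻¹·s².
kat = s⁻¹·mol.
So kat⁻¹ = s·mol⁻¹.
lm = cd.
So lm² = cd².
Combining: N⁻¹·kat⁻¹·lm² = (kg⁻¹·m⁻¹·s²) · (s·mol⁻¹) · cd² = kg⁻¹·m⁻¹·s³·mol⁻¹·cd².
The exponent of s is 3.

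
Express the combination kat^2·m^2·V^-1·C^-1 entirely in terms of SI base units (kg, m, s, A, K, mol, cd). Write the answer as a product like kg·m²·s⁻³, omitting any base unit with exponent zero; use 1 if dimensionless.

kg⁻¹·mol²

kat = mol/s = s⁻¹·mol (catalytic activity).
So kat² = s⁻²·mol².
V = W/A (potential = power per current),
    = kg·m²·s⁻³·A⁻¹.
So V⁻¹ = kg⁻¹·m⁻²·s³·A.
C = A·s = s·A (charge = current × time).
So C⁻¹ = s⁻¹·A⁻¹.
Combining: kat²·m²·V⁻¹·C⁻¹ = (s⁻²·mol²) · m² · (kg⁻¹·m⁻²·s³·A) · (s⁻¹·A⁻¹) = kg⁻¹·mol².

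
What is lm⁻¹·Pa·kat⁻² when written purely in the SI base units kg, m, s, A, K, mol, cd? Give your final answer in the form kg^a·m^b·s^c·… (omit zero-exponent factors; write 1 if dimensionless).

lm = cd.
So lm⁻¹ = cd⁻¹.
Pa = kg·m⁻¹·s⁻².
kat = s⁻¹·mol.
So kat⁻² = s²·mol⁻².
Combining: lm⁻¹·Pa·kat⁻² = cd⁻¹ · (kg·m⁻¹·s⁻²) · (s²·mol⁻²) = kg·m⁻¹·mol⁻²·cd⁻¹.

kg·m⁻¹·mol⁻²·cd⁻¹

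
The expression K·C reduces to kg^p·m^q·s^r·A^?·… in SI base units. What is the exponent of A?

C = A·s = s·A (charge = current × time).
Combining: K·C = K · (s·A) = s·A·K.
The exponent of A is 1.

1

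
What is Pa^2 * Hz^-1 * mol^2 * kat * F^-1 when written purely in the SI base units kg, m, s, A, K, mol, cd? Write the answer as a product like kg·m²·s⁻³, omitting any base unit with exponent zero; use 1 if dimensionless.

kg³·s⁻⁸·A⁻²·mol³

Pa = N/m² (pressure = force per area),
    = kg·m⁻¹·s⁻².
So Pa² = kg²·m⁻²·s⁻⁴.
Hz = 1/s = s⁻¹ (frequency is cycles per second).
So Hz⁻¹ = s.
kat = mol/s = s⁻¹·mol (catalytic activity).
F = C/V (capacitance = charge per voltage),
    = A·s/(kg·m²·s⁻³·A⁻¹) (substituting C and V),
    = kg⁻¹·m⁻²·s⁴·A².
So F⁻¹ = kg·m²·s⁻⁴·A⁻².
Combining: Pa²·Hz⁻¹·mol²·kat·F⁻¹ = (kg²·m⁻²·s⁻⁴) · s · mol² · (s⁻¹·mol) · (kg·m²·s⁻⁴·A⁻²) = kg³·s⁻⁸·A⁻²·mol³.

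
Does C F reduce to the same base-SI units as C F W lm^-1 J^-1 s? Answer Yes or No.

No

Left side:
  C = A·s = s·A (charge = current × time).
  F = C/V (capacitance = charge per voltage),
      = A·s/(kg·m²·s⁻³·A⁻¹) (substituting C and V),
      = kg⁻¹·m⁻²·s⁴·A².
  Combining: C·F = (s·A) · (kg⁻¹·m⁻²·s⁴·A²) = kg⁻¹·m⁻²·s⁵·A³.
Right side:
  C = A·s = s·A (charge = current × time).
  F = C/V (capacitance = charge per voltage),
      = A·s/(kg·m²·s⁻³·A⁻¹) (substituting C and V),
      = kg⁻¹·m⁻²·s⁴·A².
  W = J/s (power = energy per time),
      = kg·m²·s⁻³.
  lm = cd·sr = cd (luminous flux; sr is dimensionless).
  So lm⁻¹ = cd⁻¹.
  J = N·m (work = force × distance),
      = kg·m²·s⁻².
  So J⁻¹ = kg⁻¹·m⁻²·s².
  Combining: C·F·W·lm⁻¹·J⁻¹·s = (s·A) · (kg⁻¹·m⁻²·s⁴·A²) · (kg·m²·s⁻³) · cd⁻¹ · (kg⁻¹·m⁻²·s²) · s = kg⁻¹·m⁻²·s⁵·A³·cd⁻¹.
Left is kg⁻¹·m⁻²·s⁵·A³; right is kg⁻¹·m⁻²·s⁵·A³·cd⁻¹ — different.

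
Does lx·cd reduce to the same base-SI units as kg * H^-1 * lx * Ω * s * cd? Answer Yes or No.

No

Left side:
  lx = lm/m² (illuminance = luminous flux per area),
      = m⁻²·cd.
  Combining: lx·cd = (m⁻²·cd) · cd = m⁻²·cd².
Right side:
  H = Wb/A (inductance = flux per current),
      = kg·m²·s⁻²·A⁻².
  So H⁻¹ = kg⁻¹·m⁻²·s²·A².
  lx = lm/m² (illuminance = luminous flux per area),
      = m⁻²·cd.
  Ω = V/A (resistance = voltage per current),
      = kg·m²·s⁻³·A⁻².
  Combining: kg·H⁻¹·lx·Ω·s·cd = kg · (kg⁻¹·m⁻²·s²·A²) · (m⁻²·cd) · (kg·m²·s⁻³·A⁻²) · s · cd = kg·m⁻²·cd².
Left is m⁻²·cd²; right is kg·m⁻²·cd² — different.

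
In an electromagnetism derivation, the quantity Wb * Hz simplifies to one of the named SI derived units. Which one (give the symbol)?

V

Wb = V·s (flux: a volt is a weber per second),
    = kg·m²·s⁻²·A⁻¹.
Hz = 1/s = s⁻¹ (frequency is cycles per second).
Combining: Wb·Hz = (kg·m²·s⁻²·A⁻¹) · s⁻¹ = kg·m²·s⁻³·A⁻¹.
kg·m²·s⁻³·A⁻¹ is the base-SI form of the volt.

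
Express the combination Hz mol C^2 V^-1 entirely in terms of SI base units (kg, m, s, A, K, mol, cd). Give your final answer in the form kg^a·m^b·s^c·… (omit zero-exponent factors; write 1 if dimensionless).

kg⁻¹·m⁻²·s⁴·A³·mol

Hz = 1/s = s⁻¹ (frequency is cycles per second).
C = A·s = s·A (charge = current × time).
So C² = s²·A².
V = W/A (potential = power per current),
    = kg·m²·s⁻³·A⁻¹.
So V⁻¹ = kg⁻¹·m⁻²·s³·A.
Combining: Hz·mol·C²·V⁻¹ = s⁻¹ · mol · (s²·A²) · (kg⁻¹·m⁻²·s³·A) = kg⁻¹·m⁻²·s⁴·A³·mol.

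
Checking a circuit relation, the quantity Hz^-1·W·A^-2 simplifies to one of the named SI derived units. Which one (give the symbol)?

H

Hz = 1/s = s⁻¹ (frequency is cycles per second).
So Hz⁻¹ = s.
W = J/s (power = energy per time),
    = kg·m²·s⁻³.
Combining: Hz⁻¹·W·A⁻² = s · (kg·m²·s⁻³) · A⁻² = kg·m²·s⁻²·A⁻².
kg·m²·s⁻²·A⁻² is the base-SI form of the henry.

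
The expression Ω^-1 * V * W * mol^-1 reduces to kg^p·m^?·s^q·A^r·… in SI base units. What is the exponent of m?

Ω = V/A (resistance = voltage per current),
    = kg·m²·s⁻³·A⁻².
So Ω⁻¹ = kg⁻¹·m⁻²·s³·A².
V = W/A (potential = power per current),
    = kg·m²·s⁻³·A⁻¹.
W = J/s (power = energy per time),
    = kg·m²·s⁻³.
Combining: Ω⁻¹·V·W·mol⁻¹ = (kg⁻¹·m⁻²·s³·A²) · (kg·m²·s⁻³·A⁻¹) · (kg·m²·s⁻³) · mol⁻¹ = kg·m²·s⁻³·A·mol⁻¹.
The exponent of m is 2.

2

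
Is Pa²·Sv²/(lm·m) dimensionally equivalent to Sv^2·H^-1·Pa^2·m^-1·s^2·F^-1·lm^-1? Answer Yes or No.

Yes

Left side:
  lm = cd·sr = cd (luminous flux; sr is dimensionless).
  So lm⁻¹ = cd⁻¹.
  Pa = N/m² (pressure = force per area),
      = kg·m⁻¹·s⁻².
  So Pa² = kg²·m⁻²·s⁻⁴.
  Sv = J/kg (equivalent dose = energy per mass),
      = m²·s⁻².
  So Sv² = m⁴·s⁻⁴.
  Combining: lm⁻¹·Pa²·Sv²·m⁻¹ = cd⁻¹ · (kg²·m⁻²·s⁻⁴) · (m⁴·s⁻⁴) · m⁻¹ = kg²·m·s⁻⁸·cd⁻¹.
Right side:
  Sv = J/kg (equivalent dose = energy per mass),
      = m²·s⁻².
  So Sv² = m⁴·s⁻⁴.
  H = Wb/A (inductance = flux per current),
      = kg·m²·s⁻²·A⁻².
  So H⁻¹ = kg⁻¹·m⁻²·s²·A².
  Pa = N/m² (pressure = force per area),
      = kg·m⁻¹·s⁻².
  So Pa² = kg²·m⁻²·s⁻⁴.
  F = C/V (capacitance = charge per voltage),
      = A·s/(kg·m²·s⁻³·A⁻¹) (substituting C and V),
      = kg⁻¹·m⁻²·s⁴·A².
  So F⁻¹ = kg·m²·s⁻⁴·A⁻².
  lm = cd·sr = cd (luminous flux; sr is dimensionless).
  So lm⁻¹ = cd⁻¹.
  Combining: Sv²·H⁻¹·Pa²·m⁻¹·s²·F⁻¹·lm⁻¹ = (m⁴·s⁻⁴) · (kg⁻¹·m⁻²·s²·A²) · (kg²·m⁻²·s⁻⁴) · m⁻¹ · s² · (kg·m²·s⁻⁴·A⁻²) · cd⁻¹ = kg²·m·s⁻⁸·cd⁻¹.
Both reduce to kg²·m·s⁻⁸·cd⁻¹.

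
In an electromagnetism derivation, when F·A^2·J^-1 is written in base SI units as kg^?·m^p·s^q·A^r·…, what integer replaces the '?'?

-2

F = C/V (capacitance = charge per voltage),
    = A·s/(kg·m²·s⁻³·A⁻¹) (substituting C and V),
    = kg⁻¹·m⁻²·s⁴·A².
J = N·m (work = force × distance),
    = kg·m²·s⁻².
So J⁻¹ = kg⁻¹·m⁻²·s².
Combining: F·A²·J⁻¹ = (kg⁻¹·m⁻²·s⁴·A²) · A² · (kg⁻¹·m⁻²·s²) = kg⁻²·m⁻⁴·s⁶·A⁴.
The exponent of kg is -2.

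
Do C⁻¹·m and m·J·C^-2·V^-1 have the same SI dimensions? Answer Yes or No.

Left side:
  C = A·s = s·A (charge = current × time).
  So C⁻¹ = s⁻¹·A⁻¹.
  Combining: C⁻¹·m = (s⁻¹·A⁻¹) · m = m·s⁻¹·A⁻¹.
Right side:
  J = N·m (work = force × distance),
      = kg·m²·s⁻².
  C = A·s = s·A (charge = current × time).
  So C⁻² = s⁻²·A⁻².
  V = W/A (potential = power per current),
      = kg·m²·s⁻³·A⁻¹.
  So V⁻¹ = kg⁻¹·m⁻²·s³·A.
  Combining: m·J·C⁻²·V⁻¹ = m · (kg·m²·s⁻²) · (s⁻²·A⁻²) · (kg⁻¹·m⁻²·s³·A) = m·s⁻¹·A⁻¹.
Both reduce to m·s⁻¹·A⁻¹.

Yes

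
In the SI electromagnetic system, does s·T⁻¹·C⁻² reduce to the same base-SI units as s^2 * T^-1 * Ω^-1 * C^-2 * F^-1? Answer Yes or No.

Left side:
  T = Wb/m² (flux density = flux per area),
      = kg·s⁻²·A⁻¹.
  So T⁻¹ = kg⁻¹·s²·A.
  C = A·s = s·A (charge = current × time).
  So C⁻² = s⁻²·A⁻².
  Combining: s·T⁻¹·C⁻² = s · (kg⁻¹·s²·A) · (s⁻²·A⁻²) = kg⁻¹·s·A⁻¹.
Right side:
  T = Wb/m² (flux density = flux per area),
      = kg·s⁻²·A⁻¹.
  So T⁻¹ = kg⁻¹·s²·A.
  Ω = V/A (resistance = voltage per current),
      = kg·m²·s⁻³·A⁻².
  So Ω⁻¹ = kg⁻¹·m⁻²·s³·A².
  C = A·s = s·A (charge = current × time).
  So C⁻² = s⁻²·A⁻².
  F = C/V (capacitance = charge per voltage),
      = A·s/(kg·m²·s⁻³·A⁻¹) (substituting C and V),
      = kg⁻¹·m⁻²·s⁴·A².
  So F⁻¹ = kg·m²·s⁻⁴·A⁻².
  Combining: s²·T⁻¹·Ω⁻¹·C⁻²·F⁻¹ = s² · (kg⁻¹·s²·A) · (kg⁻¹·m⁻²·s³·A²) · (s⁻²·A⁻²) · (kg·m²·s⁻⁴·A⁻²) = kg⁻¹·s·A⁻¹.
Both reduce to kg⁻¹·s·A⁻¹.

Yes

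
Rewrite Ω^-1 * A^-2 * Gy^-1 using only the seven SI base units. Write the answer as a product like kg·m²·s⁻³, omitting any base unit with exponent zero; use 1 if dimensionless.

Ω = V/A (resistance = voltage per current),
    = kg·m²·s⁻³·A⁻².
So Ω⁻¹ = kg⁻¹·m⁻²·s³·A².
Gy = J/kg (absorbed dose = energy per mass),
    = m²·s⁻².
So Gy⁻¹ = m⁻²·s².
Combining: Ω⁻¹·A⁻²·Gy⁻¹ = (kg⁻¹·m⁻²·s³·A²) · A⁻² · (m⁻²·s²) = kg⁻¹·m⁻⁴·s⁵.

kg⁻¹·m⁻⁴·s⁵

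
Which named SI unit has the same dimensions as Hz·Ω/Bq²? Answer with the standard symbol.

Bq = 1/s = s⁻¹ (activity is decays per second).
So Bq⁻² = s².
Hz = 1/s = s⁻¹ (frequency is cycles per second).
Ω = V/A (resistance = voltage per current),
    = kg·m²·s⁻³·A⁻².
Combining: Bq⁻²·Hz·Ω = s² · s⁻¹ · (kg·m²·s⁻³·A⁻²) = kg·m²·s⁻²·A⁻².
kg·m²·s⁻²·A⁻² is the base-SI form of the henry.

H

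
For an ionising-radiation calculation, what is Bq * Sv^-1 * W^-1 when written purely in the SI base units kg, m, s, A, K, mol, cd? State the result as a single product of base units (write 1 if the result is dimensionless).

Bq = s⁻¹.
Sv = m²·s⁻².
So Sv⁻¹ = m⁻²·s².
W = kg·m²·s⁻³.
So W⁻¹ = kg⁻¹·m⁻²·s³.
Combining: Bq·Sv⁻¹·W⁻¹ = s⁻¹ · (m⁻²·s²) · (kg⁻¹·m⁻²·s³) = kg⁻¹·m⁻⁴·s⁴.

kg⁻¹·m⁻⁴·s⁴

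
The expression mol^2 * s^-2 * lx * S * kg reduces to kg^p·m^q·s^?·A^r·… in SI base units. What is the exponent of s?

1

lx = m⁻²·cd.
S = kg⁻¹·m⁻²·s³·A².
Combining: mol²·s⁻²·lx·S·kg = mol² · s⁻² · (m⁻²·cd) · (kg⁻¹·m⁻²·s³·A²) · kg = m⁻⁴·s·A²·mol²·cd.
The exponent of s is 1.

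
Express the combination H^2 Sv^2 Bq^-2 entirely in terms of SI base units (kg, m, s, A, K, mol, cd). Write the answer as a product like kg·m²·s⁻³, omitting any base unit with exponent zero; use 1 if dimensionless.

kg²·m⁸·s⁻⁶·A⁻⁴

H = Wb/A (inductance = flux per current),
    = kg·m²·s⁻²·A⁻².
So H² = kg²·m⁴·s⁻⁴·A⁻⁴.
Sv = J/kg (equivalent dose = energy per mass),
    = m²·s⁻².
So Sv² = m⁴·s⁻⁴.
Bq = 1/s = s⁻¹ (activity is decays per second).
So Bq⁻² = s².
Combining: H²·Sv²·Bq⁻² = (kg²·m⁴·s⁻⁴·A⁻⁴) · (m⁴·s⁻⁴) · s² = kg²·m⁸·s⁻⁶·A⁻⁴.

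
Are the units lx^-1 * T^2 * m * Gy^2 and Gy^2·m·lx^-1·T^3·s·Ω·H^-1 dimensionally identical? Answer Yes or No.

Left side:
  lx = lm/m² (illuminance = luminous flux per area),
      = m⁻²·cd.
  So lx⁻¹ = m²·cd⁻¹.
  T = Wb/m² (flux density = flux per area),
      = kg·s⁻²·A⁻¹.
  So T² = kg²·s⁻⁴·A⁻².
  Gy = J/kg (absorbed dose = energy per mass),
      = m²·s⁻².
  So Gy² = m⁴·s⁻⁴.
  Combining: lx⁻¹·T²·m·Gy² = (m²·cd⁻¹) · (kg²·s⁻⁴·A⁻²) · m · (m⁴·s⁻⁴) = kg²·m⁷·s⁻⁸·A⁻²·cd⁻¹.
Right side:
  Gy = J/kg (absorbed dose = energy per mass),
      = m²·s⁻².
  So Gy² = m⁴·s⁻⁴.
  lx = lm/m² (illuminance = luminous flux per area),
      = m⁻²·cd.
  So lx⁻¹ = m²·cd⁻¹.
  T = Wb/m² (flux density = flux per area),
      = kg·s⁻²·A⁻¹.
  So T³ = kg³·s⁻⁶·A⁻³.
  Ω = V/A (resistance = voltage per current),
      = kg·m²·s⁻³·A⁻².
  H = Wb/A (inductance = flux per current),
      = kg·m²·s⁻²·A⁻².
  So H⁻¹ = kg⁻¹·m⁻²·s²·A².
  Combining: Gy²·m·lx⁻¹·T³·s·Ω·H⁻¹ = (m⁴·s⁻⁴) · m · (m²·cd⁻¹) · (kg³·s⁻⁶·A⁻³) · s · (kg·m²·s⁻³·A⁻²) · (kg⁻¹·m⁻²·s²·A²) = kg³·m⁷·s⁻¹⁰·A⁻³·cd⁻¹.
Left is kg²·m⁷·s⁻⁸·A⁻²·cd⁻¹; right is kg³·m⁷·s⁻¹⁰·A⁻³·cd⁻¹ — different.

No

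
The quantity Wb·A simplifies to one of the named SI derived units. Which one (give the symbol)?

Wb = V·s (flux: a volt is a weber per second),
    = kg·m²·s⁻²·A⁻¹.
Combining: Wb·A = (kg·m²·s⁻²·A⁻¹) · A = kg·m²·s⁻².
kg·m²·s⁻² is the base-SI form of the joule.

J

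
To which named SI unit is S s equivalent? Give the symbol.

F

S = 1/Ω (conductance is reciprocal resistance),
    = kg⁻¹·m⁻²·s³·A².
Combining: S·s = (kg⁻¹·m⁻²·s³·A²) · s = kg⁻¹·m⁻²·s⁴·A².
kg⁻¹·m⁻²·s⁴·A² is the base-SI form of the farad.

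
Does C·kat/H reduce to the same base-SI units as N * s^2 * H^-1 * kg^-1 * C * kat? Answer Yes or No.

No

Left side:
  C = s·A.
  H = kg·m²·s⁻²·A⁻².
  So H⁻¹ = kg⁻¹·m⁻²·s²·A².
  kat = s⁻¹·mol.
  Combining: C·H⁻¹·kat = (s·A) · (kg⁻¹·m⁻²·s²·A²) · (s⁻¹·mol) = kg⁻¹·m⁻²·s²·A³·mol.
Right side:
  N = kg·m/s² = kg·m·s⁻² (force = mass × acceleration).
  H = Wb/A (inductance = flux per current),
      = kg·m²·s⁻²·A⁻².
  So H⁻¹ = kg⁻¹·m⁻²·s²·A².
  C = A·s = s·A (charge = current × time).
  kat = mol/s = s⁻¹·mol (catalytic activity).
  Combining: N·s²·H⁻¹·kg⁻¹·C·kat = (kg·m·s⁻²) · s² · (kg⁻¹·m⁻²·s²·A²) · kg⁻¹ · (s·A) · (s⁻¹·mol) = kg⁻¹·m⁻¹·s²·A³·mol.
Left is kg⁻¹·m⁻²·s²·A³·mol; right is kg⁻¹·m⁻¹·s²·A³·mol — different.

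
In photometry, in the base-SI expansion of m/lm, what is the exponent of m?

lm = cd·sr = cd (luminous flux; sr is dimensionless).
So lm⁻¹ = cd⁻¹.
Combining: m·lm⁻¹ = m · cd⁻¹ = m·cd⁻¹.
The exponent of m is 1.

1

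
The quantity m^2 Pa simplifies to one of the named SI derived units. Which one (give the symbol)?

N

Pa = kg·m⁻¹·s⁻².
Combining: m²·Pa = m² · (kg·m⁻¹·s⁻²) = kg·m·s⁻².
kg·m·s⁻² is the base-SI form of the newton.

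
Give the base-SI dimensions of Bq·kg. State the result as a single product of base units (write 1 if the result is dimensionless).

Bq = 1/s = s⁻¹ (activity is decays per second).
Combining: Bq·kg = s⁻¹ · kg = kg·s⁻¹.

kg·s⁻¹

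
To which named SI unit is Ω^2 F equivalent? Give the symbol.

Ω = V/A (resistance = voltage per current),
    = kg·m²·s⁻³·A⁻².
So Ω² = kg²·m⁴·s⁻⁶·A⁻⁴.
F = C/V (capacitance = charge per voltage),
    = A·s/(kg·m²·s⁻³·A⁻¹) (substituting C and V),
    = kg⁻¹·m⁻²·s⁴·A².
Combining: Ω²·F = (kg²·m⁴·s⁻⁶·A⁻⁴) · (kg⁻¹·m⁻²·s⁴·A²) = kg·m²·s⁻²·A⁻².
kg·m²·s⁻²·A⁻² is the base-SI form of the henry.

H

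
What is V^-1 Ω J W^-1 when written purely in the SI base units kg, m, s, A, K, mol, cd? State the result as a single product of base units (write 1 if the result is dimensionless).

s·A⁻¹

V = W/A (potential = power per current),
    = kg·m²·s⁻³·A⁻¹.
So V⁻¹ = kg⁻¹·m⁻²·s³·A.
Ω = V/A (resistance = voltage per current),
    = kg·m²·s⁻³·A⁻².
J = N·m (work = force × distance),
    = kg·m²·s⁻².
W = J/s (power = energy per time),
    = kg·m²·s⁻³.
So W⁻¹ = kg⁻¹·m⁻²·s³.
Combining: V⁻¹·Ω·J·W⁻¹ = (kg⁻¹·m⁻²·s³·A) · (kg·m²·s⁻³·A⁻²) · (kg·m²·s⁻²) · (kg⁻¹·m⁻²·s³) = s·A⁻¹.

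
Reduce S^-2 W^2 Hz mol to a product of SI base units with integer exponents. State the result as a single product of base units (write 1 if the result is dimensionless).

kg⁴·m⁸·s⁻¹³·A⁻⁴·mol

S = 1/Ω (conductance is reciprocal resistance),
    = kg⁻¹·m⁻²·s³·A².
So S⁻² = kg²·m⁴·s⁻⁶·A⁻⁴.
W = J/s (power = energy per time),
    = kg·m²·s⁻³.
So W² = kg²·m⁴·s⁻⁶.
Hz = 1/s = s⁻¹ (frequency is cycles per second).
Combining: S⁻²·W²·Hz·mol = (kg²·m⁴·s⁻⁶·A⁻⁴) · (kg²·m⁴·s⁻⁶) · s⁻¹ · mol = kg⁴·m⁸·s⁻¹³·A⁻⁴·mol.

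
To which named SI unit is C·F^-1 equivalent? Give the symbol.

C = A·s = s·A (charge = current × time).
F = C/V (capacitance = charge per voltage),
    = A·s/(kg·m²·s⁻³·A⁻¹) (substituting C and V),
    = kg⁻¹·m⁻²·s⁴·A².
So F⁻¹ = kg·m²·s⁻⁴·A⁻².
Combining: C·F⁻¹ = (s·A) · (kg·m²·s⁻⁴·A⁻²) = kg·m²·s⁻³·A⁻¹.
kg·m²·s⁻³·A⁻¹ is the base-SI form of the volt.

V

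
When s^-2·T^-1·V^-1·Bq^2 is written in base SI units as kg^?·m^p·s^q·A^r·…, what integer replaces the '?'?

-2

T = Wb/m² (flux density = flux per area),
    = kg·s⁻²·A⁻¹.
So T⁻¹ = kg⁻¹·s²·A.
V = W/A (potential = power per current),
    = kg·m²·s⁻³·A⁻¹.
So V⁻¹ = kg⁻¹·m⁻²·s³·A.
Bq = 1/s = s⁻¹ (activity is decays per second).
So Bq² = s⁻².
Combining: s⁻²·T⁻¹·V⁻¹·Bq² = s⁻² · (kg⁻¹·s²·A) · (kg⁻¹·m⁻²·s³·A) · s⁻² = kg⁻²·m⁻²·s·A².
The exponent of kg is -2.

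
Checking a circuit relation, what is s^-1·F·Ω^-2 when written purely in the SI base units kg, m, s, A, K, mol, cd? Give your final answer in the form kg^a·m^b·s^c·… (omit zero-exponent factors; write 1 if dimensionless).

kg⁻³·m⁻⁶·s⁹·A⁶

F = C/V (capacitance = charge per voltage),
    = A·s/(kg·m²·s⁻³·A⁻¹) (substituting C and V),
    = kg⁻¹·m⁻²·s⁴·A².
Ω = V/A (resistance = voltage per current),
    = kg·m²·s⁻³·A⁻².
So Ω⁻² = kg⁻²·m⁻⁴·s⁶·A⁴.
Combining: s⁻¹·F·Ω⁻² = s⁻¹ · (kg⁻¹·m⁻²·s⁴·A²) · (kg⁻²·m⁻⁴·s⁶·A⁴) = kg⁻³·m⁻⁶·s⁹·A⁶.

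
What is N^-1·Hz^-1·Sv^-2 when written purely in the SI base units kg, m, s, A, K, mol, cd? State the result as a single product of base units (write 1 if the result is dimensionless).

N = kg·m/s² = kg·m·s⁻² (force = mass × acceleration).
So N⁻¹ = kg⁻¹·m⁻¹·s².
Hz = 1/s = s⁻¹ (frequency is cycles per second).
So Hz⁻¹ = s.
Sv = J/kg (equivalent dose = energy per mass),
    = m²·s⁻².
So Sv⁻² = m⁻⁴·s⁴.
Combining: N⁻¹·Hz⁻¹·Sv⁻² = (kg⁻¹·m⁻¹·s²) · s · (m⁻⁴·s⁴) = kg⁻¹·m⁻⁵·s⁷.

kg⁻¹·m⁻⁵·s⁷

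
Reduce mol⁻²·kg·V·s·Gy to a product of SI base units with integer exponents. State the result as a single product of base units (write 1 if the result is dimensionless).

V = W/A (potential = power per current),
    = kg·m²·s⁻³·A⁻¹.
Gy = J/kg (absorbed dose = energy per mass),
    = m²·s⁻².
Combining: mol⁻²·kg·V·s·Gy = mol⁻² · kg · (kg·m²·s⁻³·A⁻¹) · s · (m²·s⁻²) = kg²·m⁴·s⁻⁴·A⁻¹·mol⁻².

kg²·m⁴·s⁻⁴·A⁻¹·mol⁻²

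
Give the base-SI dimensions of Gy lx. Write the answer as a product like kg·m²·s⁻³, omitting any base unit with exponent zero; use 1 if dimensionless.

Gy = m²·s⁻².
lx = m⁻²·cd.
Combining: Gy·lx = (m²·s⁻²) · (m⁻²·cd) = s⁻²·cd.

s⁻²·cd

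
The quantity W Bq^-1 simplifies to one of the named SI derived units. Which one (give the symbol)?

J

W = kg·m²·s⁻³.
Bq = s⁻¹.
So Bq⁻¹ = s.
Combining: W·Bq⁻¹ = (kg·m²·s⁻³) · s = kg·m²·s⁻².
kg·m²·s⁻² is the base-SI form of the joule.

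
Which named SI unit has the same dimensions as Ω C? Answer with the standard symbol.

Wb

Ω = V/A (resistance = voltage per current),
    = kg·m²·s⁻³·A⁻².
C = A·s = s·A (charge = current × time).
Combining: Ω·C = (kg·m²·s⁻³·A⁻²) · (s·A) = kg·m²·s⁻²·A⁻¹.
kg·m²·s⁻²·A⁻¹ is the base-SI form of the weber.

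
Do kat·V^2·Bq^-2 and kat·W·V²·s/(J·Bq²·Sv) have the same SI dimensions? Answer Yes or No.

No

Left side:
  kat = mol/s = s⁻¹·mol (catalytic activity).
  V = W/A (potential = power per current),
      = kg·m²·s⁻³·A⁻¹.
  So V² = kg²·m⁴·s⁻⁶·A⁻².
  Bq = 1/s = s⁻¹ (activity is decays per second).
  So Bq⁻² = s².
  Combining: kat·V²·Bq⁻² = (s⁻¹·mol) · (kg²·m⁴·s⁻⁶·A⁻²) · s² = kg²·m⁴·s⁻⁵·A⁻²·mol.
Right side:
  J = N·m (work = force × distance),
      = kg·m²·s⁻².
  So J⁻¹ = kg⁻¹·m⁻²·s².
  Bq = 1/s = s⁻¹ (activity is decays per second).
  So Bq⁻² = s².
  kat = mol/s = s⁻¹·mol (catalytic activity).
  W = J/s (power = energy per time),
      = kg·m²·s⁻³.
  V = W/A (potential = power per current),
      = kg·m²·s⁻³·A⁻¹.
  So V² = kg²·m⁴·s⁻⁶·A⁻².
  Sv = J/kg (equivalent dose = energy per mass),
      = m²·s⁻².
  So Sv⁻¹ = m⁻²·s².
  Combining: J⁻¹·Bq⁻²·kat·W·V²·s·Sv⁻¹ = (kg⁻¹·m⁻²·s²) · s² · (s⁻¹·mol) · (kg·m²·s⁻³) · (kg²·m⁴·s⁻⁶·A⁻²) · s · (m⁻²·s²) = kg²·m²·s⁻³·A⁻²·mol.
Left is kg²·m⁴·s⁻⁵·A⁻²·mol; right is kg²·m²·s⁻³·A⁻²·mol — different.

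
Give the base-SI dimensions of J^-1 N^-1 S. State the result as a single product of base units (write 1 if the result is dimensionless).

J = kg·m²·s⁻².
So J⁻¹ = kg⁻¹·m⁻²·s².
N = kg·m·s⁻².
So N⁻¹ = kg⁻¹·m⁻¹·s².
S = kg⁻¹·m⁻²·s³·A².
Combining: J⁻¹·N⁻¹·S = (kg⁻¹·m⁻²·s²) · (kg⁻¹·m⁻¹·s²) · (kg⁻¹·m⁻²·s³·A²) = kg⁻³·m⁻⁵·s⁷·A².

kg⁻³·m⁻⁵·s⁷·A²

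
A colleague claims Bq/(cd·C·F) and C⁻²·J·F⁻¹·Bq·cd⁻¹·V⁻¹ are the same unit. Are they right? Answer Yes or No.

Left side:
  Bq = 1/s = s⁻¹ (activity is decays per second).
  C = A·s = s·A (charge = current × time).
  So C⁻¹ = s⁻¹·A⁻¹.
  F = C/V (capacitance = charge per voltage),
      = A·s/(kg·m²·s⁻³·A⁻¹) (substituting C and V),
      = kg⁻¹·m⁻²·s⁴·A².
  So F⁻¹ = kg·m²·s⁻⁴·A⁻².
  Combining: cd⁻¹·Bq·C⁻¹·F⁻¹ = cd⁻¹ · s⁻¹ · (s⁻¹·A⁻¹) · (kg·m²·s⁻⁴·A⁻²) = kg·m²·s⁻⁶·A⁻³·cd⁻¹.
Right side:
  C = A·s = s·A (charge = current × time).
  So C⁻² = s⁻²·A⁻².
  J = N·m (work = force × distance),
      = kg·m²·s⁻².
  F = C/V (capacitance = charge per voltage),
      = A·s/(kg·m²·s⁻³·A⁻¹) (substituting C and V),
      = kg⁻¹·m⁻²·s⁴·A².
  So F⁻¹ = kg·m²·s⁻⁴·A⁻².
  Bq = 1/s = s⁻¹ (activity is decays per second).
  V = W/A (potential = power per current),
      = kg·m²·s⁻³·A⁻¹.
  So V⁻¹ = kg⁻¹·m⁻²·s³·A.
  Combining: C⁻²·J·F⁻¹·Bq·cd⁻¹·V⁻¹ = (s⁻²·A⁻²) · (kg·m²·s⁻²) · (kg·m²·s⁻⁴·A⁻²) · s⁻¹ · cd⁻¹ · (kg⁻¹·m⁻²·s³·A) = kg·m²·s⁻⁶·A⁻³·cd⁻¹.
Both reduce to kg·m²·s⁻⁶·A⁻³·cd⁻¹.

Yes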